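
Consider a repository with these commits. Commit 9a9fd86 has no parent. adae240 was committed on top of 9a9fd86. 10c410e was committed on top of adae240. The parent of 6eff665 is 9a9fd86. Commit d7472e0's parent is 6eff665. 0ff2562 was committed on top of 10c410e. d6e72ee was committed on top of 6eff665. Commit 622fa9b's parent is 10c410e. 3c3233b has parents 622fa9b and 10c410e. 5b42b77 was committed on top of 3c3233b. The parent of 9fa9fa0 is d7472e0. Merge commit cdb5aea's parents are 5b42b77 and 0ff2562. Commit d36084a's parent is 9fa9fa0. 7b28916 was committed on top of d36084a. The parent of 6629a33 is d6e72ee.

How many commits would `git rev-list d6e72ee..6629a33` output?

Reachable from 6629a33: {6629a33, 6eff665, 9a9fd86, d6e72ee}.
Reachable from d6e72ee: {6eff665, 9a9fd86, d6e72ee}.
In 6629a33's history but not d6e72ee's: {6629a33} — 1 commit.

1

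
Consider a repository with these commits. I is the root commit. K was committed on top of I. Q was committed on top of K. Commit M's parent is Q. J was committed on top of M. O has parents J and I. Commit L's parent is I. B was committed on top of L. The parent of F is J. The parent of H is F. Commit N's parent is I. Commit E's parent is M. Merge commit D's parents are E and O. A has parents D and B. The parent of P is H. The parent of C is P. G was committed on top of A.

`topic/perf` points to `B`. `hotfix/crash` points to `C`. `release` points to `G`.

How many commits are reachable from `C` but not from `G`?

Reachable from C: {C, F, H, I, J, K, M, P, Q}.
Reachable from G: {A, B, D, E, G, I, J, K, L, M, O, Q}.
In C's history but not G's: {C, F, H, P} — 4 commits.

4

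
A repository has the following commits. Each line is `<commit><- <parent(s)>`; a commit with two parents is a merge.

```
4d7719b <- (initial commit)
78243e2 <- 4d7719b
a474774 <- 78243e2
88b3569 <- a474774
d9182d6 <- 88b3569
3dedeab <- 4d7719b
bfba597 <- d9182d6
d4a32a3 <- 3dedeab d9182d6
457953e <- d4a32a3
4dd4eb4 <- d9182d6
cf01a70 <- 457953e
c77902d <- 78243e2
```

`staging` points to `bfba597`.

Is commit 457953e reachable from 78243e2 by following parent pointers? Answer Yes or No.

No

Ancestors of 78243e2: {4d7719b, 78243e2}.
457953e is not in that set, so it is not an ancestor of 78243e2.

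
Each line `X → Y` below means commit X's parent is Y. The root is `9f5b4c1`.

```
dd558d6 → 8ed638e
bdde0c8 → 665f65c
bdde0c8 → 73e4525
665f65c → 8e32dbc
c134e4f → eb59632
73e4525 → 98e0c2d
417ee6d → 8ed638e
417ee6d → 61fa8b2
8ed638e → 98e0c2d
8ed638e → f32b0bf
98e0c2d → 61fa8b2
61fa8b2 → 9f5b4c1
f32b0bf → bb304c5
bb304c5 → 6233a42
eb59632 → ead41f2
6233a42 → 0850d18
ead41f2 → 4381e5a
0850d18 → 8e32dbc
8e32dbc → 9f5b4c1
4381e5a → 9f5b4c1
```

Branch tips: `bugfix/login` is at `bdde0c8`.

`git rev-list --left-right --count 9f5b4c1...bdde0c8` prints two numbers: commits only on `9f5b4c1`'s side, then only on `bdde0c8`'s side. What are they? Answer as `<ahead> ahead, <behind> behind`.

0 ahead, 6 behind

Reachable from 9f5b4c1: {9f5b4c1}.
Reachable from bdde0c8: {61fa8b2, 665f65c, 73e4525, 8e32dbc, 98e0c2d, 9f5b4c1, bdde0c8}.
Only in 9f5b4c1's history (ahead): {} — 0.
Only in bdde0c8's history (behind): {61fa8b2, 665f65c, 73e4525, 8e32dbc, 98e0c2d, bdde0c8} — 6.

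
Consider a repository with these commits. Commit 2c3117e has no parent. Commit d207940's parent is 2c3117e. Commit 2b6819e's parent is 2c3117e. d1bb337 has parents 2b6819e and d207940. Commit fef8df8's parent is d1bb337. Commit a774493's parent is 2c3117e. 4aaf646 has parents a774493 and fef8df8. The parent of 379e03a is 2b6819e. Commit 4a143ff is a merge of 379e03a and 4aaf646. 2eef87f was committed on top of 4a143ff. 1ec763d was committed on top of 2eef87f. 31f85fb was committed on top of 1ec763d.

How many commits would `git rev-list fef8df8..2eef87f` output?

5

Reachable from 2eef87f: {2b6819e, 2c3117e, 2eef87f, 379e03a, 4a143ff, 4aaf646, a774493, d1bb337, d207940, fef8df8}.
Reachable from fef8df8: {2b6819e, 2c3117e, d1bb337, d207940, fef8df8}.
In 2eef87f's history but not fef8df8's: {2eef87f, 379e03a, 4a143ff, 4aaf646, a774493} — 5 commits.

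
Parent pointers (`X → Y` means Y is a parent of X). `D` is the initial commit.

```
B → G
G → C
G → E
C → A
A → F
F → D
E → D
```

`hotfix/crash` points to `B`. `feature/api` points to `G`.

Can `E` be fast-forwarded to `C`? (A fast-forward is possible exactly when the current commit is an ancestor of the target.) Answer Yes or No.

No

A fast-forward from E to C is possible iff E is an ancestor of C.
Ancestors of C: {A, C, D, F}.
E is not among them, so fast-forward is not possible.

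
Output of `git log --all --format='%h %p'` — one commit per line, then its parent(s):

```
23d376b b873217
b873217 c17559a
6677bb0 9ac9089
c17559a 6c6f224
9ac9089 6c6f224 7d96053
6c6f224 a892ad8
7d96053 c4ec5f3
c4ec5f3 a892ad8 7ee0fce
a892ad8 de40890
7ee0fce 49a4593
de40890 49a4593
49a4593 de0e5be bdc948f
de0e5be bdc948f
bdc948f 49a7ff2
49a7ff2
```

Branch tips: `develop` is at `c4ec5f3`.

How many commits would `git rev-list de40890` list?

Walking parent pointers from de40890: reachable set = {49a4593, 49a7ff2, bdc948f, de0e5be, de40890}.
That is 5 commits.

5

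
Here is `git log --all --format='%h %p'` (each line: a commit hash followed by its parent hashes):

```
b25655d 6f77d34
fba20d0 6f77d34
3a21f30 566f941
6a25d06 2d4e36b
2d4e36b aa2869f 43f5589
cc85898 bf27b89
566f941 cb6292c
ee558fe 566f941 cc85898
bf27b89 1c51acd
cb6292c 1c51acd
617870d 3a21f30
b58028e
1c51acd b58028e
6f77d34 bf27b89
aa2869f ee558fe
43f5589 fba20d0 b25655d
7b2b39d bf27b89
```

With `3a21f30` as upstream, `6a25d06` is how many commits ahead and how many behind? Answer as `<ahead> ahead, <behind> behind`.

10 ahead, 1 behind

Reachable from 6a25d06: {1c51acd, 2d4e36b, 43f5589, 566f941, 6a25d06, 6f77d34, aa2869f, b25655d, b58028e, bf27b89, cb6292c, cc85898, ee558fe, fba20d0}.
Reachable from 3a21f30: {1c51acd, 3a21f30, 566f941, b58028e, cb6292c}.
Only in 6a25d06's history (ahead): {2d4e36b, 43f5589, 6a25d06, 6f77d34, aa2869f, b25655d, bf27b89, cc85898, ee558fe, fba20d0} — 10.
Only in 3a21f30's history (behind): {3a21f30} — 1.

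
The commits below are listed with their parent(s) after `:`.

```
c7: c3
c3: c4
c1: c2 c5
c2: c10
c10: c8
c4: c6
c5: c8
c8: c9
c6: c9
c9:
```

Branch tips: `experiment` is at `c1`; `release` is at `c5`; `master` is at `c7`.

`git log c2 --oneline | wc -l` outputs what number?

4

Walking parent pointers from c2: reachable set = {c10, c2, c8, c9}.
That is 4 commits.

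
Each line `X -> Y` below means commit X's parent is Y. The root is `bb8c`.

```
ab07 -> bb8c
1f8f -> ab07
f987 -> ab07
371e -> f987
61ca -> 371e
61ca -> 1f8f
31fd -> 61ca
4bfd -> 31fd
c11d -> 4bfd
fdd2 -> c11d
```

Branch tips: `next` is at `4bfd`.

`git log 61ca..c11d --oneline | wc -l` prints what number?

Reachable from c11d: {1f8f, 31fd, 371e, 4bfd, 61ca, ab07, bb8c, c11d, f987}.
Reachable from 61ca: {1f8f, 371e, 61ca, ab07, bb8c, f987}.
In c11d's history but not 61ca's: {31fd, 4bfd, c11d} — 3 commits.

3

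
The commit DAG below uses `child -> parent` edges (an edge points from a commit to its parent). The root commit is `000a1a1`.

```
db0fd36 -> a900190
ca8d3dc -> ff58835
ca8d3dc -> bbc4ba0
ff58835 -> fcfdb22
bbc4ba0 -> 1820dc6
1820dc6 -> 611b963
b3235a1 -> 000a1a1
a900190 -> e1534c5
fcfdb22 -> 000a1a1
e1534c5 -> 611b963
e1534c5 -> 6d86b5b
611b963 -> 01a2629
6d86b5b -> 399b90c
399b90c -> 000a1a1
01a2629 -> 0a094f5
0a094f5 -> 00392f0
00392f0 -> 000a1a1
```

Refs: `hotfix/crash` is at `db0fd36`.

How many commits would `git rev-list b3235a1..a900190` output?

Reachable from a900190: {000a1a1, 00392f0, 01a2629, 0a094f5, 399b90c, 611b963, 6d86b5b, a900190, e1534c5}.
Reachable from b3235a1: {000a1a1, b3235a1}.
In a900190's history but not b3235a1's: {00392f0, 01a2629, 0a094f5, 399b90c, 611b963, 6d86b5b, a900190, e1534c5} — 8 commits.

8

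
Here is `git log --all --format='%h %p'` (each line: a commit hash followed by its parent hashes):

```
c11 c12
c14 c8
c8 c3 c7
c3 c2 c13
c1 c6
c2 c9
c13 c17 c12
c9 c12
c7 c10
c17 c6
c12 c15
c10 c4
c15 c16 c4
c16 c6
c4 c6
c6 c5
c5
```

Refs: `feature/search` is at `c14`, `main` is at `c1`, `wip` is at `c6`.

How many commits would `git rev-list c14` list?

Walking parent pointers from c14: reachable set = {c10, c12, c13, c14, c15, c16, c17, c2, c3, c4, c5, c6, c7, c8, c9}.
That is 15 commits.

15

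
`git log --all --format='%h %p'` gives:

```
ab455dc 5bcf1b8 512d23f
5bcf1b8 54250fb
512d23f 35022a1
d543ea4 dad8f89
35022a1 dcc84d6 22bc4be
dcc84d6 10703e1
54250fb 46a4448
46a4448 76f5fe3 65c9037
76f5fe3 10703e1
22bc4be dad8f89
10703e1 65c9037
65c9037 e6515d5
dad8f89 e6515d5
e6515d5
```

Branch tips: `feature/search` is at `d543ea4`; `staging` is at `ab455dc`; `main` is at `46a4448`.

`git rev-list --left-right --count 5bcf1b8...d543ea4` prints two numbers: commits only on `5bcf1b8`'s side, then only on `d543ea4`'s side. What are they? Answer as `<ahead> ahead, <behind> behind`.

6 ahead, 2 behind

Reachable from 5bcf1b8: {10703e1, 46a4448, 54250fb, 5bcf1b8, 65c9037, 76f5fe3, e6515d5}.
Reachable from d543ea4: {d543ea4, dad8f89, e6515d5}.
Only in 5bcf1b8's history (ahead): {10703e1, 46a4448, 54250fb, 5bcf1b8, 65c9037, 76f5fe3} — 6.
Only in d543ea4's history (behind): {d543ea4, dad8f89} — 2.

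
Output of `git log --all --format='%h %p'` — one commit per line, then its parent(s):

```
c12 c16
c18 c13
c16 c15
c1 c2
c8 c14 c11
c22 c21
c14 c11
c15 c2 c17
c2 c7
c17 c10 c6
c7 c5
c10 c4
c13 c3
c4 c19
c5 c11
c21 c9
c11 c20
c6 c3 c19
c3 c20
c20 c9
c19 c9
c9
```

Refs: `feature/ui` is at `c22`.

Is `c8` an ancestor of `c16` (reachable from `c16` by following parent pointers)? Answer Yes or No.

No

Ancestors of c16: {c10, c11, c15, c16, c17, c19, c2, c20, c3, c4, c5, c6, c7, c9}.
c8 is not in that set, so it is not an ancestor of c16.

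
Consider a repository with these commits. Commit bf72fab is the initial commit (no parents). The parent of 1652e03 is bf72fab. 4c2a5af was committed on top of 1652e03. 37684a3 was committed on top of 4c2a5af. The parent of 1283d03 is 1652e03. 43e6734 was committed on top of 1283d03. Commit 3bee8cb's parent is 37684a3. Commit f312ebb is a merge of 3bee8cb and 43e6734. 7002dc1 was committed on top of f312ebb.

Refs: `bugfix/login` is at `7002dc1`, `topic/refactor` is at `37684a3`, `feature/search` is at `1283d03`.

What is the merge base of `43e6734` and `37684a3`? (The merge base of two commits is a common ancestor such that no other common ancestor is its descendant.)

1652e03

Ancestors of 43e6734: {1283d03, 1652e03, 43e6734, bf72fab}.
Ancestors of 37684a3: {1652e03, 37684a3, 4c2a5af, bf72fab}.
Common ancestors: {1652e03, bf72fab}.
Among these, 1652e03 is not an ancestor of any other common ancestor — it is the merge base.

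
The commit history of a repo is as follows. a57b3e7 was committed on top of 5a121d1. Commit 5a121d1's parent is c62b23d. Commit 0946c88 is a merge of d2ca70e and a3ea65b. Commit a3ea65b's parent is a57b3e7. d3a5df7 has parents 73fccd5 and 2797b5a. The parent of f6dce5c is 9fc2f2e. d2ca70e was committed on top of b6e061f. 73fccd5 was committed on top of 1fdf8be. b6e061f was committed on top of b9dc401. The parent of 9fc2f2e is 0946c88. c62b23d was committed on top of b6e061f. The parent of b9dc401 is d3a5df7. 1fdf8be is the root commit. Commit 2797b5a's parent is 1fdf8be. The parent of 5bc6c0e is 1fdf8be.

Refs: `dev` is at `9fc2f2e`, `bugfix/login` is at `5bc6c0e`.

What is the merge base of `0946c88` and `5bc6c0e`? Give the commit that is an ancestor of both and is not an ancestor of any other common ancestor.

Ancestors of 0946c88: {0946c88, 1fdf8be, 2797b5a, 5a121d1, 73fccd5, a3ea65b, a57b3e7, b6e061f, b9dc401, c62b23d, d2ca70e, d3a5df7}.
Ancestors of 5bc6c0e: {1fdf8be, 5bc6c0e}.
Common ancestors: {1fdf8be}.
The only common ancestor is 1fdf8be, so it is the merge base.

1fdf8be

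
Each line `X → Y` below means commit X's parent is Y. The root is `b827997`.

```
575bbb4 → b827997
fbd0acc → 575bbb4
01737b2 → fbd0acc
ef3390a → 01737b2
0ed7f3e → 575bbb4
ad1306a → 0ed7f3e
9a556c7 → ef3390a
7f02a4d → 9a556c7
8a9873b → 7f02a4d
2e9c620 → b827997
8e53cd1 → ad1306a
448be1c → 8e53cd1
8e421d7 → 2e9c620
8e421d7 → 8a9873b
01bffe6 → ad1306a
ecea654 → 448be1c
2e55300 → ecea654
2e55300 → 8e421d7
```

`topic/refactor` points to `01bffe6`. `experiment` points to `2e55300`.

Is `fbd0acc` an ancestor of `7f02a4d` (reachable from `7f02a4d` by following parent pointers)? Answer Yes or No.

Ancestors of 7f02a4d (commits reachable by following parents): {01737b2, 575bbb4, 7f02a4d, 9a556c7, b827997, ef3390a, fbd0acc}.
fbd0acc is in that set, so it is an ancestor of 7f02a4d.

Yes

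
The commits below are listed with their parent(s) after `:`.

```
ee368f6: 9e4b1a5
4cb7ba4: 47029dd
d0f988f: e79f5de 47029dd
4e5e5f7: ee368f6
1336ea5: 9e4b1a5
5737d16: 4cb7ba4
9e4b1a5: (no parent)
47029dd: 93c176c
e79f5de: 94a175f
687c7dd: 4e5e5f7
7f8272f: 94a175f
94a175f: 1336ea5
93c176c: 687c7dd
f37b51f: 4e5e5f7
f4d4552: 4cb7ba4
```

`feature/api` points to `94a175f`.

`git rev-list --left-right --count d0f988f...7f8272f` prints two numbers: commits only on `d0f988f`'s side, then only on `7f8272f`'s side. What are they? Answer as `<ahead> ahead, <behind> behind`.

Reachable from d0f988f: {1336ea5, 47029dd, 4e5e5f7, 687c7dd, 93c176c, 94a175f, 9e4b1a5, d0f988f, e79f5de, ee368f6}.
Reachable from 7f8272f: {1336ea5, 7f8272f, 94a175f, 9e4b1a5}.
Only in d0f988f's history (ahead): {47029dd, 4e5e5f7, 687c7dd, 93c176c, d0f988f, e79f5de, ee368f6} — 7.
Only in 7f8272f's history (behind): {7f8272f} — 1.

7 ahead, 1 behind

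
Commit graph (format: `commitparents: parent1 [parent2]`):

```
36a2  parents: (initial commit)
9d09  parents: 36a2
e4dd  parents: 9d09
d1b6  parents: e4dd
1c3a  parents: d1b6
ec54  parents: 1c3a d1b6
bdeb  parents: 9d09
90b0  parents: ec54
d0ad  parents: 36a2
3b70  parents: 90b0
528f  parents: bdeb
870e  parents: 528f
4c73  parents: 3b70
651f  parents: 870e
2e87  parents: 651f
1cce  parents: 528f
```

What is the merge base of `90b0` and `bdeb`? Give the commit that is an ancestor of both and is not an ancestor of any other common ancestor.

Ancestors of 90b0: {1c3a, 36a2, 90b0, 9d09, d1b6, e4dd, ec54}.
Ancestors of bdeb: {36a2, 9d09, bdeb}.
Common ancestors: {36a2, 9d09}.
Among these, 9d09 is not an ancestor of any other common ancestor — it is the merge base.

9d09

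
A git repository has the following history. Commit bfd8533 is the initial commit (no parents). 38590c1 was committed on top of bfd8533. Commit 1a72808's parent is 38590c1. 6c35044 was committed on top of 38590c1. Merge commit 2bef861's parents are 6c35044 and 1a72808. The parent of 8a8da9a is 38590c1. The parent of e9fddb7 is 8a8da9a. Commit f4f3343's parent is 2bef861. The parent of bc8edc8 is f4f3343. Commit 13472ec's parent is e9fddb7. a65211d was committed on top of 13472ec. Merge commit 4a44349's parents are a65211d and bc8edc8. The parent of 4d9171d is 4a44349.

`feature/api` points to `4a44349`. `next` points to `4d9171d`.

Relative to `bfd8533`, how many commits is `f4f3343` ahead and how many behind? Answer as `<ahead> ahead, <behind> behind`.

Reachable from f4f3343: {1a72808, 2bef861, 38590c1, 6c35044, bfd8533, f4f3343}.
Reachable from bfd8533: {bfd8533}.
Only in f4f3343's history (ahead): {1a72808, 2bef861, 38590c1, 6c35044, f4f3343} — 5.
Only in bfd8533's history (behind): {} — 0.

5 ahead, 0 behind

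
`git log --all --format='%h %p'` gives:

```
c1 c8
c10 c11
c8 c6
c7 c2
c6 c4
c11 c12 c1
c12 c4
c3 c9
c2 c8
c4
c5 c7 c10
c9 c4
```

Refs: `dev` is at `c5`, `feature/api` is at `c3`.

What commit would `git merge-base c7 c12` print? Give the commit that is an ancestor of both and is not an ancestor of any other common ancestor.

c4

Ancestors of c7: {c2, c4, c6, c7, c8}.
Ancestors of c12: {c12, c4}.
Common ancestors: {c4}.
The only common ancestor is c4, so it is the merge base.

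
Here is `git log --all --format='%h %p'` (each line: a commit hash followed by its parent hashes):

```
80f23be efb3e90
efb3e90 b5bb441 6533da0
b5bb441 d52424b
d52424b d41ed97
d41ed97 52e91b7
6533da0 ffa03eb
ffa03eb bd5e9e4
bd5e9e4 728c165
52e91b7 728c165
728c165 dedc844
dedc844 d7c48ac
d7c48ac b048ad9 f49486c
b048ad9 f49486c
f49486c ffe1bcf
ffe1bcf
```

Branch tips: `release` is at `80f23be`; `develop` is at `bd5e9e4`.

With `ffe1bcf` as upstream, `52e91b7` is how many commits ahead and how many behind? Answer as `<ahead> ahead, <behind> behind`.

Reachable from 52e91b7: {52e91b7, 728c165, b048ad9, d7c48ac, dedc844, f49486c, ffe1bcf}.
Reachable from ffe1bcf: {ffe1bcf}.
Only in 52e91b7's history (ahead): {52e91b7, 728c165, b048ad9, d7c48ac, dedc844, f49486c} — 6.
Only in ffe1bcf's history (behind): {} — 0.

6 ahead, 0 behind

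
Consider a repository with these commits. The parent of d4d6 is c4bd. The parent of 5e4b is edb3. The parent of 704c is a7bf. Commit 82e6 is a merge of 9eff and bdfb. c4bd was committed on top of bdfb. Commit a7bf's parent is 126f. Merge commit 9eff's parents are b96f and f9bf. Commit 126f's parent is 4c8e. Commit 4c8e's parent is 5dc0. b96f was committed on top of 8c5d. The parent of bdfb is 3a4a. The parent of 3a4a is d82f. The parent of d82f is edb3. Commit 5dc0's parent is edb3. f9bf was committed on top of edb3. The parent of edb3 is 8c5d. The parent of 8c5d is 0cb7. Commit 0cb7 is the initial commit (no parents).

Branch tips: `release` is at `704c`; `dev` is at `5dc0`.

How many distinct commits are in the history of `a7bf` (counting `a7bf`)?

Walking parent pointers from a7bf: reachable set = {0cb7, 126f, 4c8e, 5dc0, 8c5d, a7bf, edb3}.
That is 7 commits.

7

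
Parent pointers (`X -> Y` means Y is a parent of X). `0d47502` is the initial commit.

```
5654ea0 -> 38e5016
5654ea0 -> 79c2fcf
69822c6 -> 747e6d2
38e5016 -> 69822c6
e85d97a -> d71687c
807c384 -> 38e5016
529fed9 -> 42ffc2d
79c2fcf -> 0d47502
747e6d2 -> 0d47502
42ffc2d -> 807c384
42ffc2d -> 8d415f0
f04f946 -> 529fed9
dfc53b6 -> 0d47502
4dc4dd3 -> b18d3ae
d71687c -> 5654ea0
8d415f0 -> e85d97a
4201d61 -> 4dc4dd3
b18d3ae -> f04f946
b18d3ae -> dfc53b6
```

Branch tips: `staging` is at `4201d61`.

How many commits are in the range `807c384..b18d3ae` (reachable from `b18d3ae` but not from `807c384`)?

Reachable from b18d3ae: {0d47502, 38e5016, 42ffc2d, 529fed9, 5654ea0, 69822c6, 747e6d2, 79c2fcf, 807c384, 8d415f0, b18d3ae, d71687c, dfc53b6, e85d97a, f04f946}.
Reachable from 807c384: {0d47502, 38e5016, 69822c6, 747e6d2, 807c384}.
In b18d3ae's history but not 807c384's: {42ffc2d, 529fed9, 5654ea0, 79c2fcf, 8d415f0, b18d3ae, d71687c, dfc53b6, e85d97a, f04f946} — 10 commits.

10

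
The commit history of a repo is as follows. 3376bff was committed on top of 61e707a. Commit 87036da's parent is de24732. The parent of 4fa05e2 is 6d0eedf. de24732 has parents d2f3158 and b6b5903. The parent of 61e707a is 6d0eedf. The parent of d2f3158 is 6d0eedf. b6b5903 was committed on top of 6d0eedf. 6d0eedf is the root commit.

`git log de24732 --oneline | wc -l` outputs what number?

4

Walking parent pointers from de24732: reachable set = {6d0eedf, b6b5903, d2f3158, de24732}.
That is 4 commits.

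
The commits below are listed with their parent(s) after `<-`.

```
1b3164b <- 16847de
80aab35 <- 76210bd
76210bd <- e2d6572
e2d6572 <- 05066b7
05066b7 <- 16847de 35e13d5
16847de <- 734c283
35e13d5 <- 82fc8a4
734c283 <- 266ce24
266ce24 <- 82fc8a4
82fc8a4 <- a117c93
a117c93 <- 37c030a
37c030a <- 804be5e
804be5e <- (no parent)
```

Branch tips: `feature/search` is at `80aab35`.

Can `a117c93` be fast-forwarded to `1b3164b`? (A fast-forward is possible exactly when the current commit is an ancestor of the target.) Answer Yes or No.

Yes

A fast-forward from a117c93 to 1b3164b is possible iff a117c93 is an ancestor of 1b3164b.
Ancestors of 1b3164b: {16847de, 1b3164b, 266ce24, 37c030a, 734c283, 804be5e, 82fc8a4, a117c93}.
a117c93 is among them, so fast-forward is possible.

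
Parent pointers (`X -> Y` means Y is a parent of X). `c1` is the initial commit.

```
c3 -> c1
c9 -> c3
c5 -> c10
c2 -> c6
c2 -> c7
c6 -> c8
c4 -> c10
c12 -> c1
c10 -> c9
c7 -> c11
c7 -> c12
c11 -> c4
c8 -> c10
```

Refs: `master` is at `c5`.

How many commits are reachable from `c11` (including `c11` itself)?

Walking parent pointers from c11: reachable set = {c1, c10, c11, c3, c4, c9}.
That is 6 commits.

6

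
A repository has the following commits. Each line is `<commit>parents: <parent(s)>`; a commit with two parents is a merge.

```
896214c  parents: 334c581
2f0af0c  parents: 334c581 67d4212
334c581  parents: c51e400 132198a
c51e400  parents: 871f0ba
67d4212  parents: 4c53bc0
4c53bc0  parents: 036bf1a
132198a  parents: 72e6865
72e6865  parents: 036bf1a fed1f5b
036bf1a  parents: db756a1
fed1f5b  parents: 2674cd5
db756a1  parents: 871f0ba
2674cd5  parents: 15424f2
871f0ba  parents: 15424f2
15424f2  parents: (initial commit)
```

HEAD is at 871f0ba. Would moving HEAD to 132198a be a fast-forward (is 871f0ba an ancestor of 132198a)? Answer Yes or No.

A fast-forward from 871f0ba to 132198a is possible iff 871f0ba is an ancestor of 132198a.
Ancestors of 132198a: {036bf1a, 132198a, 15424f2, 2674cd5, 72e6865, 871f0ba, db756a1, fed1f5b}.
871f0ba is among them, so fast-forward is possible.

Yes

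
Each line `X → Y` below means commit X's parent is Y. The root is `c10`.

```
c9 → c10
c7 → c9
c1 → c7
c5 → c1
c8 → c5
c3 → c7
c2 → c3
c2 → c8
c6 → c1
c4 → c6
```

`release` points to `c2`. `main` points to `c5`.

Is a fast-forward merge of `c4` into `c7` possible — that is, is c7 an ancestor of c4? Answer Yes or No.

A fast-forward from c7 to c4 is possible iff c7 is an ancestor of c4.
Ancestors of c4: {c1, c10, c4, c6, c7, c9}.
c7 is among them, so fast-forward is possible.

Yes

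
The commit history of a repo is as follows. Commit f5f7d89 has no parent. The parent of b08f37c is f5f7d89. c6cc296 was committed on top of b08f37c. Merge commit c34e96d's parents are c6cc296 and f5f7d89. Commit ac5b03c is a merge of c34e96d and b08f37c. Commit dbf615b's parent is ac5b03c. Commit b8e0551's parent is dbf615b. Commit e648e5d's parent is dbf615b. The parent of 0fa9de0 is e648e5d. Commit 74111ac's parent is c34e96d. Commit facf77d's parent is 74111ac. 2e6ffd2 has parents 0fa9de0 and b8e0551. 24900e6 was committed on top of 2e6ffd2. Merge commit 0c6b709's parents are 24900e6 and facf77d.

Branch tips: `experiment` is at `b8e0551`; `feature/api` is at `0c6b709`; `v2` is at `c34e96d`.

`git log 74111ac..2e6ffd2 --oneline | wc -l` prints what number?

Reachable from 2e6ffd2: {0fa9de0, 2e6ffd2, ac5b03c, b08f37c, b8e0551, c34e96d, c6cc296, dbf615b, e648e5d, f5f7d89}.
Reachable from 74111ac: {74111ac, b08f37c, c34e96d, c6cc296, f5f7d89}.
In 2e6ffd2's history but not 74111ac's: {0fa9de0, 2e6ffd2, ac5b03c, b8e0551, dbf615b, e648e5d} — 6 commits.

6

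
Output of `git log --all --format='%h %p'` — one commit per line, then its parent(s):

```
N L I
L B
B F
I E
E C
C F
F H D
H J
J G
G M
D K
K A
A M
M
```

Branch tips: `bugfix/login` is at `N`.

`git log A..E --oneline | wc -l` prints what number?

Reachable from E: {A, C, D, E, F, G, H, J, K, M}.
Reachable from A: {A, M}.
In E's history but not A's: {C, D, E, F, G, H, J, K} — 8 commits.

8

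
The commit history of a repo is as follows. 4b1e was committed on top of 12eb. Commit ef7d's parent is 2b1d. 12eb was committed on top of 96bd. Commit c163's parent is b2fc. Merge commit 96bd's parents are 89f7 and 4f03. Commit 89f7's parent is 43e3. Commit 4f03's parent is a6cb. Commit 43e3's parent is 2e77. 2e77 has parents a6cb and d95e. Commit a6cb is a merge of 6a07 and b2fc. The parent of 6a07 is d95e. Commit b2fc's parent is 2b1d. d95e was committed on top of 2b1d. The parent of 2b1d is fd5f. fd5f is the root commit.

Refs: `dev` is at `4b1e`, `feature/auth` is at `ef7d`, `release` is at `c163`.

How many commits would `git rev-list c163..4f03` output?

4

Reachable from 4f03: {2b1d, 4f03, 6a07, a6cb, b2fc, d95e, fd5f}.
Reachable from c163: {2b1d, b2fc, c163, fd5f}.
In 4f03's history but not c163's: {4f03, 6a07, a6cb, d95e} — 4 commits.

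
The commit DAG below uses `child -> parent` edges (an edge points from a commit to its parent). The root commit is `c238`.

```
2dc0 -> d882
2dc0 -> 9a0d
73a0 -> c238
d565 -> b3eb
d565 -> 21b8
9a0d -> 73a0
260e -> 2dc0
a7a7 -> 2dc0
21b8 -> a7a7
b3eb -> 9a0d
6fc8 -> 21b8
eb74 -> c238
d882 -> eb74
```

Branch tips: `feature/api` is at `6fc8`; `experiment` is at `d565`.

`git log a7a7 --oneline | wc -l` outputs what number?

Walking parent pointers from a7a7: reachable set = {2dc0, 73a0, 9a0d, a7a7, c238, d882, eb74}.
That is 7 commits.

7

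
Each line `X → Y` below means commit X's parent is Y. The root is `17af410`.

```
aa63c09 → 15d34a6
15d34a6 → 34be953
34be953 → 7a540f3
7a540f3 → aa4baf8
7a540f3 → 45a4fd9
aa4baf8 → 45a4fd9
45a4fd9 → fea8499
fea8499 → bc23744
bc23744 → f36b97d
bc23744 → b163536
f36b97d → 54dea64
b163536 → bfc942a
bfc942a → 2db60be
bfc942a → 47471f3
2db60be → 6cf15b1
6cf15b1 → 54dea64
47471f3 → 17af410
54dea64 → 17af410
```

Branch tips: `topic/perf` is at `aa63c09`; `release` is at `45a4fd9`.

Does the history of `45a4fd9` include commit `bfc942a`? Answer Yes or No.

Ancestors of 45a4fd9 (commits reachable by following parents): {17af410, 2db60be, 45a4fd9, 47471f3, 54dea64, 6cf15b1, b163536, bc23744, bfc942a, f36b97d, fea8499}.
bfc942a is in that set, so it is an ancestor of 45a4fd9.

Yes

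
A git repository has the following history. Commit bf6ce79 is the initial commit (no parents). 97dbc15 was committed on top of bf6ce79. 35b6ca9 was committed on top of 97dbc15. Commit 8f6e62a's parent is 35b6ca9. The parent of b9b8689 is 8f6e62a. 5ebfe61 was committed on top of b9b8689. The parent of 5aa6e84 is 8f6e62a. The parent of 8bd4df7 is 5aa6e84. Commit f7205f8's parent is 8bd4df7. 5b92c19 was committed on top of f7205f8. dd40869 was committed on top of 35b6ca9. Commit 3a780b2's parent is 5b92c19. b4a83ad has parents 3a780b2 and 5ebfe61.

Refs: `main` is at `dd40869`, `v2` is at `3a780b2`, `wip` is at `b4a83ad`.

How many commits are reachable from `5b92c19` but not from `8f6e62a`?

Reachable from 5b92c19: {35b6ca9, 5aa6e84, 5b92c19, 8bd4df7, 8f6e62a, 97dbc15, bf6ce79, f7205f8}.
Reachable from 8f6e62a: {35b6ca9, 8f6e62a, 97dbc15, bf6ce79}.
In 5b92c19's history but not 8f6e62a's: {5aa6e84, 5b92c19, 8bd4df7, f7205f8} — 4 commits.

4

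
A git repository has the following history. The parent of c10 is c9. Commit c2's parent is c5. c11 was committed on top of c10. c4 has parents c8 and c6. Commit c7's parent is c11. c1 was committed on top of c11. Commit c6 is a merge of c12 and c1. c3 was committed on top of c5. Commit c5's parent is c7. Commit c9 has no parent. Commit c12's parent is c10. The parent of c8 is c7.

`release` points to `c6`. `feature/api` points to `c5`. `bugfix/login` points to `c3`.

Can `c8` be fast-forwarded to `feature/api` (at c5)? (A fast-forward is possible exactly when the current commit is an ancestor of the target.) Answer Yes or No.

A fast-forward from c8 to c5 is possible iff c8 is an ancestor of c5.
Ancestors of c5: {c10, c11, c5, c7, c9}.
c8 is not among them, so fast-forward is not possible.

No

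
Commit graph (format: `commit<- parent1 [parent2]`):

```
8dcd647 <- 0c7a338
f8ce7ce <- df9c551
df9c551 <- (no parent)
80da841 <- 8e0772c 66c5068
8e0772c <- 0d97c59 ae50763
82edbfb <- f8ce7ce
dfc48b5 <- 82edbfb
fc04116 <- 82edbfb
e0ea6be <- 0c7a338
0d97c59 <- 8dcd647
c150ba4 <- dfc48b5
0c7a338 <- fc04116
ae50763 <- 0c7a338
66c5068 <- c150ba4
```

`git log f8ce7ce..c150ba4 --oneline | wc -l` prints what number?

Reachable from c150ba4: {82edbfb, c150ba4, df9c551, dfc48b5, f8ce7ce}.
Reachable from f8ce7ce: {df9c551, f8ce7ce}.
In c150ba4's history but not f8ce7ce's: {82edbfb, c150ba4, dfc48b5} — 3 commits.

3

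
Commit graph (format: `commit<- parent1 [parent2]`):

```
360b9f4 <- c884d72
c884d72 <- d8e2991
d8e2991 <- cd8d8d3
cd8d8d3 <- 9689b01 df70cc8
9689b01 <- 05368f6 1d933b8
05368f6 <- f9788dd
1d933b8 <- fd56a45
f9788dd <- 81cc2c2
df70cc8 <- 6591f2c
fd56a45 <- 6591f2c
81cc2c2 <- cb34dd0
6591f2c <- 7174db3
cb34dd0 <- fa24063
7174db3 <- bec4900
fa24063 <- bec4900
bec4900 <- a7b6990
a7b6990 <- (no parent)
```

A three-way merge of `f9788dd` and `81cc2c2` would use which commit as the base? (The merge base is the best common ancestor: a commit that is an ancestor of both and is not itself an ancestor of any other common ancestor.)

Ancestors of f9788dd: {81cc2c2, a7b6990, bec4900, cb34dd0, f9788dd, fa24063}.
Ancestors of 81cc2c2: {81cc2c2, a7b6990, bec4900, cb34dd0, fa24063}.
Common ancestors: {81cc2c2, a7b6990, bec4900, cb34dd0, fa24063}.
Among these, 81cc2c2 is not an ancestor of any other common ancestor — it is the merge base.

81cc2c2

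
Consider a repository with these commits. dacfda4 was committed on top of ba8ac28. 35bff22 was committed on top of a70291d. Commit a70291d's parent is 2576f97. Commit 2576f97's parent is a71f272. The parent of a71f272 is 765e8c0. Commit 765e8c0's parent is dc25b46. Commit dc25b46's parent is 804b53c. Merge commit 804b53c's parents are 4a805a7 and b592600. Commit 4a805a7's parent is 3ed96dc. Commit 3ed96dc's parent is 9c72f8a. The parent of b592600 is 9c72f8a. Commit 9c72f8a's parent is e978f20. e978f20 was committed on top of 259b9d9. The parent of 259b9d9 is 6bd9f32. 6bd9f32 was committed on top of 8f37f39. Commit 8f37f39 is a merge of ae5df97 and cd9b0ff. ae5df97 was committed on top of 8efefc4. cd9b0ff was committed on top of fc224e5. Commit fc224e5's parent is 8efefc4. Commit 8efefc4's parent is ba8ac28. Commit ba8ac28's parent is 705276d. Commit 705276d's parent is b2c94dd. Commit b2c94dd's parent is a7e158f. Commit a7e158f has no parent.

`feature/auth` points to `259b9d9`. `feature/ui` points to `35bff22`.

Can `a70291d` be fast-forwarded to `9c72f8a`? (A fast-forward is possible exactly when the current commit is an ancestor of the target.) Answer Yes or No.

A fast-forward from a70291d to 9c72f8a is possible iff a70291d is an ancestor of 9c72f8a.
Ancestors of 9c72f8a: {259b9d9, 6bd9f32, 705276d, 8efefc4, 8f37f39, 9c72f8a, a7e158f, ae5df97, b2c94dd, ba8ac28, cd9b0ff, e978f20, fc224e5}.
a70291d is not among them, so fast-forward is not possible.

No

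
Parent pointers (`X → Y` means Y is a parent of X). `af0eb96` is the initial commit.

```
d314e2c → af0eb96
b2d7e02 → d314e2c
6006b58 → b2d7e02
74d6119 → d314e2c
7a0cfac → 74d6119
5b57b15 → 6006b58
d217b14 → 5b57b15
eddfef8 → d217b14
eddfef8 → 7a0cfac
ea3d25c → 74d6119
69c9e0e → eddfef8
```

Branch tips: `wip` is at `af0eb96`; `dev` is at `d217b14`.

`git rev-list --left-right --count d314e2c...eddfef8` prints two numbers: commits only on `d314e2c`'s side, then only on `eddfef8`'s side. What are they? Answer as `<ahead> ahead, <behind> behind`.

Reachable from d314e2c: {af0eb96, d314e2c}.
Reachable from eddfef8: {5b57b15, 6006b58, 74d6119, 7a0cfac, af0eb96, b2d7e02, d217b14, d314e2c, eddfef8}.
Only in d314e2c's history (ahead): {} — 0.
Only in eddfef8's history (behind): {5b57b15, 6006b58, 74d6119, 7a0cfac, b2d7e02, d217b14, eddfef8} — 7.

0 ahead, 7 behind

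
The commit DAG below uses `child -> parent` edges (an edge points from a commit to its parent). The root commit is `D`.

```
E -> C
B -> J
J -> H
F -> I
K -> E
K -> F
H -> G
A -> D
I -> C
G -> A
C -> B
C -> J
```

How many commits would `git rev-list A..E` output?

6

Reachable from E: {A, B, C, D, E, G, H, J}.
Reachable from A: {A, D}.
In E's history but not A's: {B, C, E, G, H, J} — 6 commits.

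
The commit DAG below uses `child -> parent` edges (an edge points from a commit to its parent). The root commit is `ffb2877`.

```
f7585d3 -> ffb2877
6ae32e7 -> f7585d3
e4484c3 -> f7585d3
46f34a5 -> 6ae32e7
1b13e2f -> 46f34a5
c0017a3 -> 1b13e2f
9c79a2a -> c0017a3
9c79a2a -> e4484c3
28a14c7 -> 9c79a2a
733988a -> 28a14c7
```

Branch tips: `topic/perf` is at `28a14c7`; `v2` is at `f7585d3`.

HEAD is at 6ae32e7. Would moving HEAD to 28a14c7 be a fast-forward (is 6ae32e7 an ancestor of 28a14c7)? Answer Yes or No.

A fast-forward from 6ae32e7 to 28a14c7 is possible iff 6ae32e7 is an ancestor of 28a14c7.
Ancestors of 28a14c7: {1b13e2f, 28a14c7, 46f34a5, 6ae32e7, 9c79a2a, c0017a3, e4484c3, f7585d3, ffb2877}.
6ae32e7 is among them, so fast-forward is possible.

Yes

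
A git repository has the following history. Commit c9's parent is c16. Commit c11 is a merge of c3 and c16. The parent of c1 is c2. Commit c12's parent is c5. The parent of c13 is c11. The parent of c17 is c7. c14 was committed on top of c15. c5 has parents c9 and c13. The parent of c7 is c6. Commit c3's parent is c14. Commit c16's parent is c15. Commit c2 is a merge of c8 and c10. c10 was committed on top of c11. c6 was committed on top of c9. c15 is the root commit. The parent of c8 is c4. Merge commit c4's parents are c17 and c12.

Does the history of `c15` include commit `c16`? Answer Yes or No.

No

Ancestors of c15: {c15}.
c16 is not in that set, so it is not an ancestor of c15.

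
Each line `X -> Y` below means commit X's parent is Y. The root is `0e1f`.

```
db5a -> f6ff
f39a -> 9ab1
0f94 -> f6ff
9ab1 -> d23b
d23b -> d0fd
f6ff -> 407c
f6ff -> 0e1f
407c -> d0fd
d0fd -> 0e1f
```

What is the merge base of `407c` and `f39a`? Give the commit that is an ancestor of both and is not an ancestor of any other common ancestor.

d0fd

Ancestors of 407c: {0e1f, 407c, d0fd}.
Ancestors of f39a: {0e1f, 9ab1, d0fd, d23b, f39a}.
Common ancestors: {0e1f, d0fd}.
Among these, d0fd is not an ancestor of any other common ancestor — it is the merge base.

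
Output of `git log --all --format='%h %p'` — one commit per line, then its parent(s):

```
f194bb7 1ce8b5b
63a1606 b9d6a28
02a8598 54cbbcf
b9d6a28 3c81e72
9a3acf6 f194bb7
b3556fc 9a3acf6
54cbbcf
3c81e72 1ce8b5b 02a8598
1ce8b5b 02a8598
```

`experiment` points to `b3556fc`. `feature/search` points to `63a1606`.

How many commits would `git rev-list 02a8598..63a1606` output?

Reachable from 63a1606: {02a8598, 1ce8b5b, 3c81e72, 54cbbcf, 63a1606, b9d6a28}.
Reachable from 02a8598: {02a8598, 54cbbcf}.
In 63a1606's history but not 02a8598's: {1ce8b5b, 3c81e72, 63a1606, b9d6a28} — 4 commits.

4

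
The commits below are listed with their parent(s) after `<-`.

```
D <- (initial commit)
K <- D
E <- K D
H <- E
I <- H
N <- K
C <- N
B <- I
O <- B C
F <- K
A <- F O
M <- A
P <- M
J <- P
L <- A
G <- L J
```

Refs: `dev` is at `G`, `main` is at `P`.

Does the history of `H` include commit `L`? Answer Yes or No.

Ancestors of H: {D, E, H, K}.
L is not in that set, so it is not an ancestor of H.

No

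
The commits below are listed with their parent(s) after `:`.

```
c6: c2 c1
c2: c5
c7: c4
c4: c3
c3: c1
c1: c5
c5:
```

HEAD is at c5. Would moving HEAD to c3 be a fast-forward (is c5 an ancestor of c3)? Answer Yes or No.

Yes

A fast-forward from c5 to c3 is possible iff c5 is an ancestor of c3.
Ancestors of c3: {c1, c3, c5}.
c5 is among them, so fast-forward is possible.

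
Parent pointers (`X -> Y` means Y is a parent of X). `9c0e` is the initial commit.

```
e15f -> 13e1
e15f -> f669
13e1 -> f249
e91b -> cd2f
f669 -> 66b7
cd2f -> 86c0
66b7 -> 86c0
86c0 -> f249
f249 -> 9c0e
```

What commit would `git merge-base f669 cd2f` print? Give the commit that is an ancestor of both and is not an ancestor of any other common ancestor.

86c0

Ancestors of f669: {66b7, 86c0, 9c0e, f249, f669}.
Ancestors of cd2f: {86c0, 9c0e, cd2f, f249}.
Common ancestors: {86c0, 9c0e, f249}.
Among these, 86c0 is not an ancestor of any other common ancestor — it is the merge base.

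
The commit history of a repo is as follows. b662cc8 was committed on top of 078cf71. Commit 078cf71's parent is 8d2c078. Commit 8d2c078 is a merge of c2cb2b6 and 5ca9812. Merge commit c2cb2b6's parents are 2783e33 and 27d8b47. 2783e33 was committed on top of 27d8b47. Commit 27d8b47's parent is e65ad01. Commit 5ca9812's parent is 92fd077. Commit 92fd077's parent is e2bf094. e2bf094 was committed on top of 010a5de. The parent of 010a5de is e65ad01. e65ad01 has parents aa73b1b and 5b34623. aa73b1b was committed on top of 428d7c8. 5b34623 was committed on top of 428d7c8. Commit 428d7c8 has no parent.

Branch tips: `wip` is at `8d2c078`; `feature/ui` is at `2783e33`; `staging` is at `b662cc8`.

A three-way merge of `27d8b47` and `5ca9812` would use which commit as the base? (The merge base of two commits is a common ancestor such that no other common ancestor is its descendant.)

e65ad01

Ancestors of 27d8b47: {27d8b47, 428d7c8, 5b34623, aa73b1b, e65ad01}.
Ancestors of 5ca9812: {010a5de, 428d7c8, 5b34623, 5ca9812, 92fd077, aa73b1b, e2bf094, e65ad01}.
Common ancestors: {428d7c8, 5b34623, aa73b1b, e65ad01}.
Among these, e65ad01 is not an ancestor of any other common ancestor — it is the merge base.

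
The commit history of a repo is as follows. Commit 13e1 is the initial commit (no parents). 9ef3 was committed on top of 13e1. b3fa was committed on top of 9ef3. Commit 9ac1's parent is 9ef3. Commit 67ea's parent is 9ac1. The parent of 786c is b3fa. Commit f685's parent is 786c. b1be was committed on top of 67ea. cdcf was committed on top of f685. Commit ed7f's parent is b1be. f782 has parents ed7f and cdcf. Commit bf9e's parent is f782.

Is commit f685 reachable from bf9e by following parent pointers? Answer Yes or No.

Yes

Ancestors of bf9e (commits reachable by following parents): {13e1, 67ea, 786c, 9ac1, 9ef3, b1be, b3fa, bf9e, cdcf, ed7f, f685, f782}.
f685 is in that set, so it is an ancestor of bf9e.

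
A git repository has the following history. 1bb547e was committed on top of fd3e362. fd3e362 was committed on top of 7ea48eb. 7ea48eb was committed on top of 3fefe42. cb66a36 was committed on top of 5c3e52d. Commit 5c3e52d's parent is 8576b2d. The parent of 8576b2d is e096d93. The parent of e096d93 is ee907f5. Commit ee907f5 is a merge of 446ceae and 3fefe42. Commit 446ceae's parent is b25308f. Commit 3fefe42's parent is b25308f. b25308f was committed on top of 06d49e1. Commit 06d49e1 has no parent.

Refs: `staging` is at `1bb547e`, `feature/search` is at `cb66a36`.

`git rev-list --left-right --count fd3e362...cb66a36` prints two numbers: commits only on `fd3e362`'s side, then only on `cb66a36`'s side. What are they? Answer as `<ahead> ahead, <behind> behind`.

2 ahead, 6 behind

Reachable from fd3e362: {06d49e1, 3fefe42, 7ea48eb, b25308f, fd3e362}.
Reachable from cb66a36: {06d49e1, 3fefe42, 446ceae, 5c3e52d, 8576b2d, b25308f, cb66a36, e096d93, ee907f5}.
Only in fd3e362's history (ahead): {7ea48eb, fd3e362} — 2.
Only in cb66a36's history (behind): {446ceae, 5c3e52d, 8576b2d, cb66a36, e096d93, ee907f5} — 6.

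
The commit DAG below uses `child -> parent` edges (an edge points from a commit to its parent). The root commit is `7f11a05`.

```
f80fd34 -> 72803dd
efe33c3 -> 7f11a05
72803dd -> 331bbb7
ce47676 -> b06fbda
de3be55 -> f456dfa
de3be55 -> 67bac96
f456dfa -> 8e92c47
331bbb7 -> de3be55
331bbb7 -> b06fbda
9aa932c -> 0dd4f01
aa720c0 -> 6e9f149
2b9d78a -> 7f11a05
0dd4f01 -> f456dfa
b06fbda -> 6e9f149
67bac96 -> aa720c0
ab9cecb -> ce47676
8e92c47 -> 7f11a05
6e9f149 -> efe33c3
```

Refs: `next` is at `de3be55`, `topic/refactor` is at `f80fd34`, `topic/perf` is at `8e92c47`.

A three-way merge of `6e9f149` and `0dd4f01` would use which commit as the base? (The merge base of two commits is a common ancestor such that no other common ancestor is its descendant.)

7f11a05

Ancestors of 6e9f149: {6e9f149, 7f11a05, efe33c3}.
Ancestors of 0dd4f01: {0dd4f01, 7f11a05, 8e92c47, f456dfa}.
Common ancestors: {7f11a05}.
The only common ancestor is 7f11a05, so it is the merge base.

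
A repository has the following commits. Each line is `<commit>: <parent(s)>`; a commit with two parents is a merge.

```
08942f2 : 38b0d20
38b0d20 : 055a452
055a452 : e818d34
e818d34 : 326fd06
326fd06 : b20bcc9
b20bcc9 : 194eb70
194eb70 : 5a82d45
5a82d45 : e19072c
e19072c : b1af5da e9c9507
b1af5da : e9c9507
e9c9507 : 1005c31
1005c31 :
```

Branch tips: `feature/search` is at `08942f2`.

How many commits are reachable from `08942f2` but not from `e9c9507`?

10

Reachable from 08942f2: {055a452, 08942f2, 1005c31, 194eb70, 326fd06, 38b0d20, 5a82d45, b1af5da, b20bcc9, e19072c, e818d34, e9c9507}.
Reachable from e9c9507: {1005c31, e9c9507}.
In 08942f2's history but not e9c9507's: {055a452, 08942f2, 194eb70, 326fd06, 38b0d20, 5a82d45, b1af5da, b20bcc9, e19072c, e818d34} — 10 commits.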